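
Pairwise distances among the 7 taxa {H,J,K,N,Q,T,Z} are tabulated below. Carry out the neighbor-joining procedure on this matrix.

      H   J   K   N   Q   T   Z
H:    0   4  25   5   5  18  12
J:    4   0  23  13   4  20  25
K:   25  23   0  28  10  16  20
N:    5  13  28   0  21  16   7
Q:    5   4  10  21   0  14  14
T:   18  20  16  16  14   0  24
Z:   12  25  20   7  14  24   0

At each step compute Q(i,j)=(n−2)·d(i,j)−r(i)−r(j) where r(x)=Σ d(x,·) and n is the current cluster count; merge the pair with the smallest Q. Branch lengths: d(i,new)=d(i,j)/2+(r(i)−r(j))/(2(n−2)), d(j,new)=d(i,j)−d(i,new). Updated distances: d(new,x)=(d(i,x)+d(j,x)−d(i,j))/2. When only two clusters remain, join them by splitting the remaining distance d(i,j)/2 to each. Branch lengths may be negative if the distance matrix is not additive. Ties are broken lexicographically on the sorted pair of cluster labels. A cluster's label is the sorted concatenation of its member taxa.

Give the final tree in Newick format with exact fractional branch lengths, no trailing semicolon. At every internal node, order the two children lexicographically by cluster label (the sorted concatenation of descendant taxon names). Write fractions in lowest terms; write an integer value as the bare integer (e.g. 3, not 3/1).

((((H:-5/12,(N:23/10,Z:47/10):65/12):27/8,J:31/8):23/8,(K:37/4,T:27/4):5):-1/2,Q:-1/2)

iteration 1: select N,Z (d=7, Q=-157); attach at lengths (23/10, 47/10); label the merged cluster NZ
  updated: d(H,NZ)=5, d(J,NZ)=31/2, d(K,NZ)=41/2, d(NZ,Q)=14, d(NZ,T)=33/2
iteration 2: select K,T (d=16, Q=-115); attach at lengths (37/4, 27/4); label the merged cluster KT
  updated: d(H,KT)=27/2, d(J,KT)=27/2, d(KT,NZ)=21/2, d(KT,Q)=4
iteration 3: select H,NZ (d=5, Q=-115/2); attach at lengths (-5/12, 65/12); label the merged cluster HNZ
  updated: d(HNZ,J)=29/4, d(HNZ,KT)=19/2, d(HNZ,Q)=7
iteration 4: select HNZ,J (d=29/4, Q=-34); attach at lengths (27/8, 31/8); label the merged cluster HJNZ
  updated: d(HJNZ,KT)=63/8, d(HJNZ,Q)=15/8
iteration 5: select HJNZ,KT (d=63/8, Q=-55/4); attach at lengths (23/8, 5); label the merged cluster HJKNTZ
  updated: d(HJKNTZ,Q)=-1
iteration 6: select HJKNTZ,Q (d=-1); attach at lengths (-1/2, -1/2); label the merged cluster HJKNQTZ
final tree: ((((H:-5/12,(N:23/10,Z:47/10):65/12):27/8,J:31/8):23/8,(K:37/4,T:27/4):5):-1/2,Q:-1/2)
total length: 337/8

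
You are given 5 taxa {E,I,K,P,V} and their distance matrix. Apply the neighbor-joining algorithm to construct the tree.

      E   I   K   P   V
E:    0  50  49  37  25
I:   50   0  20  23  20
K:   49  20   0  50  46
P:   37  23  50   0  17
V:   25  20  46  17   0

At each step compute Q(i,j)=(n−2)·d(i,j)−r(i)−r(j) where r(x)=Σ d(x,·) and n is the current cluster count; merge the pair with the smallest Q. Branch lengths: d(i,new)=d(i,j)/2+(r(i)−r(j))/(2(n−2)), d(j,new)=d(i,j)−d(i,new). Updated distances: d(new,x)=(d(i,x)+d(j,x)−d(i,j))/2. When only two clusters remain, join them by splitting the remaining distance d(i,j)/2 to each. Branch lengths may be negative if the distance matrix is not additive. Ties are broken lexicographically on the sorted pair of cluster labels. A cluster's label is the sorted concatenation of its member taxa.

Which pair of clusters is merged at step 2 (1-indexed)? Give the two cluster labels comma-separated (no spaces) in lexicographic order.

E,V

step 1: merge (I,K) at d=20, Q=-218; branch lengths I→4/3, K→56/3; new cluster IK
  updated: d(E,IK)=79/2, d(IK,P)=53/2, d(IK,V)=23
step 2: merge (E,V) at d=25, Q=-233/2; branch lengths E→173/8, V→27/8; new cluster EV
  updated: d(EV,IK)=75/4, d(EV,P)=29/2
step 3: merge (EV,IK) at d=75/4, Q=-239/4; branch lengths EV→27/8, IK→123/8; new cluster EIKV
  updated: d(EIKV,P)=89/8
step 4: merge (EIKV,P) at d=89/8; branch lengths EIKV→89/16, P→89/16; new cluster EIKPV
final tree: (((E:173/8,V:27/8):27/8,(I:4/3,K:56/3):123/8):89/16,P:89/16)
total length: 599/8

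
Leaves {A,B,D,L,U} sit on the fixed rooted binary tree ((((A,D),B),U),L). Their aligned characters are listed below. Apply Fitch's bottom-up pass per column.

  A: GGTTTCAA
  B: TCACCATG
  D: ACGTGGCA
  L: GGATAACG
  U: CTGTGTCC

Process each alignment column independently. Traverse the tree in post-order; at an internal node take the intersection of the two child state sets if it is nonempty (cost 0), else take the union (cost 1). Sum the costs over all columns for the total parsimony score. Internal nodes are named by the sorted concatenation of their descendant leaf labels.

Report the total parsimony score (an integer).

20

site 0, node AD: A={G} ∪ D={A} → {A,G} (+1)
site 0, node ABD: AD={A,G} ∪ B={T} → {A,G,T} (+1)
site 0, node ABDU: ABD={A,G,T} ∪ U={C} → {A,C,G,T} (+1)
site 0, node ABDLU: ABDU={A,C,G,T} ∩ L={G} → {G} (+0)
site 1, node AD: A={G} ∪ D={C} → {C,G} (+1)
site 1, node ABD: AD={C,G} ∩ B={C} → {C} (+0)
site 1, node ABDU: ABD={C} ∪ U={T} → {C,T} (+1)
site 1, node ABDLU: ABDU={C,T} ∪ L={G} → {C,G,T} (+1)
site 2, node AD: A={T} ∪ D={G} → {G,T} (+1)
site 2, node ABD: AD={G,T} ∪ B={A} → {A,G,T} (+1)
site 2, node ABDU: ABD={A,G,T} ∩ U={G} → {G} (+0)
site 2, node ABDLU: ABDU={G} ∪ L={A} → {A,G} (+1)
site 3, node AD: A={T} ∩ D={T} → {T} (+0)
site 3, node ABD: AD={T} ∪ B={C} → {C,T} (+1)
site 3, node ABDU: ABD={C,T} ∩ U={T} → {T} (+0)
site 3, node ABDLU: ABDU={T} ∩ L={T} → {T} (+0)
site 4, node AD: A={T} ∪ D={G} → {G,T} (+1)
site 4, node ABD: AD={G,T} ∪ B={C} → {C,G,T} (+1)
site 4, node ABDU: ABD={C,G,T} ∩ U={G} → {G} (+0)
site 4, node ABDLU: ABDU={G} ∪ L={A} → {A,G} (+1)
site 5, node AD: A={C} ∪ D={G} → {C,G} (+1)
site 5, node ABD: AD={C,G} ∪ B={A} → {A,C,G} (+1)
site 5, node ABDU: ABD={A,C,G} ∪ U={T} → {A,C,G,T} (+1)
site 5, node ABDLU: ABDU={A,C,G,T} ∩ L={A} → {A} (+0)
site 6, node AD: A={A} ∪ D={C} → {A,C} (+1)
site 6, node ABD: AD={A,C} ∪ B={T} → {A,C,T} (+1)
site 6, node ABDU: ABD={A,C,T} ∩ U={C} → {C} (+0)
site 6, node ABDLU: ABDU={C} ∩ L={C} → {C} (+0)
site 7, node AD: A={A} ∩ D={A} → {A} (+0)
site 7, node ABD: AD={A} ∪ B={G} → {A,G} (+1)
site 7, node ABDU: ABD={A,G} ∪ U={C} → {A,C,G} (+1)
site 7, node ABDLU: ABDU={A,C,G} ∩ L={G} → {G} (+0)
per-site changes: [3, 3, 3, 1, 3, 3, 2, 2]; total = 20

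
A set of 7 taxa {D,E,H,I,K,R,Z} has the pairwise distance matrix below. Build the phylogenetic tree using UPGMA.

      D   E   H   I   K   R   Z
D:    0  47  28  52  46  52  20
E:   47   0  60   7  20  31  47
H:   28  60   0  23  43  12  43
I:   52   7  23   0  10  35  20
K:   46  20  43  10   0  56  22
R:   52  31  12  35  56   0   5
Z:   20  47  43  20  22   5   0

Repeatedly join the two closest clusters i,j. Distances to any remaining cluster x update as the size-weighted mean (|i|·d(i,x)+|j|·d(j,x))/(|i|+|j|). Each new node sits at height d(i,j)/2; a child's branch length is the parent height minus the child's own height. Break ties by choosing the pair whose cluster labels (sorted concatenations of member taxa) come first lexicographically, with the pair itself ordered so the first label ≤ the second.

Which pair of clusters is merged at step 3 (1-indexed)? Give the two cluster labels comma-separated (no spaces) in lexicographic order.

step 1: merge (R,Z) at d=5; branch lengths R→5/2, Z→5/2; new cluster RZ
  updated: d(D,RZ)=36, d(E,RZ)=39, d(H,RZ)=55/2, d(I,RZ)=55/2, d(K,RZ)=39
step 2: merge (E,I) at d=7; branch lengths E→7/2, I→7/2; new cluster EI
  updated: d(D,EI)=99/2, d(EI,H)=83/2, d(EI,K)=15, d(EI,RZ)=133/4
step 3: merge (EI,K) at d=15; branch lengths EI→4, K→15/2; new cluster EIK
  updated: d(D,EIK)=145/3, d(EIK,H)=42, d(EIK,RZ)=211/6
step 4: merge (H,RZ) at d=55/2; branch lengths H→55/4, RZ→45/4; new cluster HRZ
  updated: d(D,HRZ)=100/3, d(EIK,HRZ)=337/9
step 5: merge (D,HRZ) at d=100/3; branch lengths D→50/3, HRZ→35/12; new cluster DHRZ
  updated: d(DHRZ,EIK)=241/6
step 6: merge (DHRZ,EIK) at d=241/6; branch lengths DHRZ→41/12, EIK→151/12; new cluster DEHIKRZ
final tree: ((D:50/3,(H:55/4,(R:5/2,Z:5/2):45/4):35/12):41/12,((E:7/2,I:7/2):4,K:15/2):151/12)
total length: 1009/12

EI,K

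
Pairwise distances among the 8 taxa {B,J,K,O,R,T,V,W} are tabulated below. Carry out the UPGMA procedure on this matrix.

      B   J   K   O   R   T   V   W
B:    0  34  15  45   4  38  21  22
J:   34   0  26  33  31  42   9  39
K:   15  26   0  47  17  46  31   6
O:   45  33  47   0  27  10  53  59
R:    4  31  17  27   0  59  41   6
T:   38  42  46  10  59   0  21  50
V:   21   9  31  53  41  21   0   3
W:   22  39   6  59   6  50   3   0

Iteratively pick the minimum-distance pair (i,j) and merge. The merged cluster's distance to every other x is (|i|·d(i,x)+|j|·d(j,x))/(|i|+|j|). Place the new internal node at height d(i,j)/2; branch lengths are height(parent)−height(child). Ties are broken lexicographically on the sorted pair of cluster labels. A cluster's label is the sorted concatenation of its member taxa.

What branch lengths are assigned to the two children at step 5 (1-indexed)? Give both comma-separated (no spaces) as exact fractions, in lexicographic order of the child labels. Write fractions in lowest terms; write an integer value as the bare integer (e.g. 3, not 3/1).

31/12,109/12

1. join V+W (d=3) ⇒ VW; edges |V|=3/2, |W|=3/2
  updated: d(B,VW)=43/2, d(J,VW)=24, d(K,VW)=37/2, d(O,VW)=56, d(R,VW)=47/2, d(T,VW)=71/2
2. join B+R (d=4) ⇒ BR; edges |B|=2, |R|=2
  updated: d(BR,J)=65/2, d(BR,K)=16, d(BR,O)=36, d(BR,T)=97/2, d(BR,VW)=45/2
3. join O+T (d=10) ⇒ OT; edges |O|=5, |T|=5
  updated: d(BR,OT)=169/4, d(J,OT)=75/2, d(K,OT)=93/2, d(OT,VW)=183/4
4. join BR+K (d=16) ⇒ BKR; edges |BR|=6, |K|=8
  updated: d(BKR,J)=91/3, d(BKR,OT)=131/3, d(BKR,VW)=127/6
5. join BKR+VW (d=127/6) ⇒ BKRVW; edges |BKR|=31/12, |VW|=109/12
  updated: d(BKRVW,J)=139/5, d(BKRVW,OT)=89/2
6. join BKRVW+J (d=139/5) ⇒ BJKRVW; edges |BKRVW|=199/60, |J|=139/10
  updated: d(BJKRVW,OT)=130/3
7. join BJKRVW+OT (d=130/3) ⇒ BJKORTVW; edges |BJKRVW|=233/30, |OT|=50/3
final tree: (((((B:2,R:2):6,K:8):31/12,(V:3/2,W:3/2):109/12):199/60,J:139/10):233/30,(O:5,T:5):50/3)
total length: 5059/60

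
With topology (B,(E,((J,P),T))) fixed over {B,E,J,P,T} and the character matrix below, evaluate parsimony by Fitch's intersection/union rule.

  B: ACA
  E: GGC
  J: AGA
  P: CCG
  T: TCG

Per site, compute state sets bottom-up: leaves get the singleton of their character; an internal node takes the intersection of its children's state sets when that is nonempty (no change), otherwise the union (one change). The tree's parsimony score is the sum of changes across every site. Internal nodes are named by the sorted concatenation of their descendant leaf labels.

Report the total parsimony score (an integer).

site 0, node JP: J={A} ∪ P={C} → {A,C} (+1)
site 0, node JPT: JP={A,C} ∪ T={T} → {A,C,T} (+1)
site 0, node EJPT: E={G} ∪ JPT={A,C,T} → {A,C,G,T} (+1)
site 0, node BEJPT: B={A} ∩ EJPT={A,C,G,T} → {A} (+0)
site 1, node JP: J={G} ∪ P={C} → {C,G} (+1)
site 1, node JPT: JP={C,G} ∩ T={C} → {C} (+0)
site 1, node EJPT: E={G} ∪ JPT={C} → {C,G} (+1)
site 1, node BEJPT: B={C} ∩ EJPT={C,G} → {C} (+0)
site 2, node JP: J={A} ∪ P={G} → {A,G} (+1)
site 2, node JPT: JP={A,G} ∩ T={G} → {G} (+0)
site 2, node EJPT: E={C} ∪ JPT={G} → {C,G} (+1)
site 2, node BEJPT: B={A} ∪ EJPT={C,G} → {A,C,G} (+1)
per-site changes: [3, 2, 3]; total = 8

8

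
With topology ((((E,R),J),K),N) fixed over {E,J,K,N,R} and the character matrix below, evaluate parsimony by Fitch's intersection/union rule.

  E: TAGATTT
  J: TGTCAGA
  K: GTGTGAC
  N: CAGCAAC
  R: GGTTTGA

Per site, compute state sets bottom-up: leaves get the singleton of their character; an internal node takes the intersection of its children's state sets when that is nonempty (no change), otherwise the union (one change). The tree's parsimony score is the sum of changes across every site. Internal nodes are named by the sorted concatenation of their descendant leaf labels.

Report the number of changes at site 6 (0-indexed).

[col 0] ER: children E:{T}, R:{G} ∪→ {G,T}; cost 1
[col 0] EJR: children ER:{G,T}, J:{T} ∩→ {T}; cost 0
[col 0] EJKR: children EJR:{T}, K:{G} ∪→ {G,T}; cost 1
[col 0] EJKNR: children EJKR:{G,T}, N:{C} ∪→ {C,G,T}; cost 1
[col 1] ER: children E:{A}, R:{G} ∪→ {A,G}; cost 1
[col 1] EJR: children ER:{A,G}, J:{G} ∩→ {G}; cost 0
[col 1] EJKR: children EJR:{G}, K:{T} ∪→ {G,T}; cost 1
[col 1] EJKNR: children EJKR:{G,T}, N:{A} ∪→ {A,G,T}; cost 1
[col 2] ER: children E:{G}, R:{T} ∪→ {G,T}; cost 1
[col 2] EJR: children ER:{G,T}, J:{T} ∩→ {T}; cost 0
[col 2] EJKR: children EJR:{T}, K:{G} ∪→ {G,T}; cost 1
[col 2] EJKNR: children EJKR:{G,T}, N:{G} ∩→ {G}; cost 0
[col 3] ER: children E:{A}, R:{T} ∪→ {A,T}; cost 1
[col 3] EJR: children ER:{A,T}, J:{C} ∪→ {A,C,T}; cost 1
[col 3] EJKR: children EJR:{A,C,T}, K:{T} ∩→ {T}; cost 0
[col 3] EJKNR: children EJKR:{T}, N:{C} ∪→ {C,T}; cost 1
[col 4] ER: children E:{T}, R:{T} ∩→ {T}; cost 0
[col 4] EJR: children ER:{T}, J:{A} ∪→ {A,T}; cost 1
[col 4] EJKR: children EJR:{A,T}, K:{G} ∪→ {A,G,T}; cost 1
[col 4] EJKNR: children EJKR:{A,G,T}, N:{A} ∩→ {A}; cost 0
[col 5] ER: children E:{T}, R:{G} ∪→ {G,T}; cost 1
[col 5] EJR: children ER:{G,T}, J:{G} ∩→ {G}; cost 0
[col 5] EJKR: children EJR:{G}, K:{A} ∪→ {A,G}; cost 1
[col 5] EJKNR: children EJKR:{A,G}, N:{A} ∩→ {A}; cost 0
[col 6] ER: children E:{T}, R:{A} ∪→ {A,T}; cost 1
[col 6] EJR: children ER:{A,T}, J:{A} ∩→ {A}; cost 0
[col 6] EJKR: children EJR:{A}, K:{C} ∪→ {A,C}; cost 1
[col 6] EJKNR: children EJKR:{A,C}, N:{C} ∩→ {C}; cost 0
per-site changes: [3, 3, 2, 3, 2, 2, 2]; total = 17

2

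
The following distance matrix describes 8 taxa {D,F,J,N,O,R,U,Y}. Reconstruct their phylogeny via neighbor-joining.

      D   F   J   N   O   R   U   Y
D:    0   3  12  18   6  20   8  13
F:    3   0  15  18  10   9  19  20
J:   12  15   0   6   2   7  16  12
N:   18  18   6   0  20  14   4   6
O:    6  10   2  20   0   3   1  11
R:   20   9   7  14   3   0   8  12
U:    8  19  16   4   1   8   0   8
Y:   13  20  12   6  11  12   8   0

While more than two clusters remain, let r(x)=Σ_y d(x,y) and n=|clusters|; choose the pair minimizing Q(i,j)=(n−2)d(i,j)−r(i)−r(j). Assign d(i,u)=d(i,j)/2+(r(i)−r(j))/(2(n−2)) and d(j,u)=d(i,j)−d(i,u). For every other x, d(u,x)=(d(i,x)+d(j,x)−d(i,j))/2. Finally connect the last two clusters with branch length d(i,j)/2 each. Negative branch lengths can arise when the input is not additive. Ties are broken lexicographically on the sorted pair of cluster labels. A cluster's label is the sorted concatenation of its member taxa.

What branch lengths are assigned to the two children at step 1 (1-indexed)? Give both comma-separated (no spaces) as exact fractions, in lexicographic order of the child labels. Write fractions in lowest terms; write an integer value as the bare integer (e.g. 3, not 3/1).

1/3,8/3

iteration 1: select D,F (d=3, Q=-156); attach at lengths (1/3, 8/3); label the merged cluster DF
  updated: d(DF,J)=12, d(DF,N)=33/2, d(DF,O)=13/2, d(DF,R)=13, d(DF,U)=12, d(DF,Y)=15
iteration 2: select N,Y (d=6, Q=-201/2); attach at lengths (13/4, 11/4); label the merged cluster NY
  updated: d(DF,NY)=51/4, d(J,NY)=6, d(NY,O)=25/2, d(NY,R)=10, d(NY,U)=3
iteration 3: select NY,U (d=3, Q=-289/4); attach at lengths (65/32, 31/32); label the merged cluster NUY
  updated: d(DF,NUY)=87/8, d(J,NUY)=19/2, d(NUY,O)=21/4, d(NUY,R)=15/2
iteration 4: select DF,NUY (d=87/8, Q=-343/8); attach at lengths (335/48, 187/48); label the merged cluster DFNUY
  updated: d(DFNUY,J)=85/16, d(DFNUY,O)=7/16, d(DFNUY,R)=77/16
iteration 5: select DFNUY,R (d=77/16, Q=-63/4); attach at lengths (43/32, 111/32); label the merged cluster DFNRUY
  updated: d(DFNRUY,J)=15/4, d(DFNRUY,O)=-11/16
iteration 6: select DFNRUY,J (d=15/4, Q=-81/16); attach at lengths (17/32, 103/32); label the merged cluster DFJNRUY
  updated: d(DFJNRUY,O)=-39/32
iteration 7: select DFJNRUY,O (d=-39/32); attach at lengths (-39/64, -39/64); label the merged cluster DFJNORUY
final tree: (((((D:1/3,F:8/3):335/48,((N:13/4,Y:11/4):65/32,U:31/32):187/48):43/32,R:111/32):17/32,J:103/32):-39/64,O:-39/64)
total length: 967/32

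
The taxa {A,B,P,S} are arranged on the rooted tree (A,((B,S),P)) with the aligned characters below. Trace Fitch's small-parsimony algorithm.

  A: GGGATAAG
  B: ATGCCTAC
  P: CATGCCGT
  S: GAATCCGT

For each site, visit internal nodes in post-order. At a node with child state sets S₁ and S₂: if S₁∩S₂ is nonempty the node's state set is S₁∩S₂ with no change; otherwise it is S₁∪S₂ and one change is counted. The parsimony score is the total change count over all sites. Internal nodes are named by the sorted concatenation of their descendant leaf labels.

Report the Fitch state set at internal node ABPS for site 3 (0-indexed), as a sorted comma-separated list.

A,C,G,T

BS@0: {A} ∪ {G} = {A,G} (union, +1)
BPS@0: {A,G} ∪ {C} = {A,C,G} (union, +1)
ABPS@0: {G} ∩ {A,C,G} = {G} (intersection, +0)
BS@1: {T} ∪ {A} = {A,T} (union, +1)
BPS@1: {A,T} ∩ {A} = {A} (intersection, +0)
ABPS@1: {G} ∪ {A} = {A,G} (union, +1)
BS@2: {G} ∪ {A} = {A,G} (union, +1)
BPS@2: {A,G} ∪ {T} = {A,G,T} (union, +1)
ABPS@2: {G} ∩ {A,G,T} = {G} (intersection, +0)
BS@3: {C} ∪ {T} = {C,T} (union, +1)
BPS@3: {C,T} ∪ {G} = {C,G,T} (union, +1)
ABPS@3: {A} ∪ {C,G,T} = {A,C,G,T} (union, +1)
BS@4: {C} ∩ {C} = {C} (intersection, +0)
BPS@4: {C} ∩ {C} = {C} (intersection, +0)
ABPS@4: {T} ∪ {C} = {C,T} (union, +1)
BS@5: {T} ∪ {C} = {C,T} (union, +1)
BPS@5: {C,T} ∩ {C} = {C} (intersection, +0)
ABPS@5: {A} ∪ {C} = {A,C} (union, +1)
BS@6: {A} ∪ {G} = {A,G} (union, +1)
BPS@6: {A,G} ∩ {G} = {G} (intersection, +0)
ABPS@6: {A} ∪ {G} = {A,G} (union, +1)
BS@7: {C} ∪ {T} = {C,T} (union, +1)
BPS@7: {C,T} ∩ {T} = {T} (intersection, +0)
ABPS@7: {G} ∪ {T} = {G,T} (union, +1)
per-site changes: [2, 2, 2, 3, 1, 2, 2, 2]; total = 16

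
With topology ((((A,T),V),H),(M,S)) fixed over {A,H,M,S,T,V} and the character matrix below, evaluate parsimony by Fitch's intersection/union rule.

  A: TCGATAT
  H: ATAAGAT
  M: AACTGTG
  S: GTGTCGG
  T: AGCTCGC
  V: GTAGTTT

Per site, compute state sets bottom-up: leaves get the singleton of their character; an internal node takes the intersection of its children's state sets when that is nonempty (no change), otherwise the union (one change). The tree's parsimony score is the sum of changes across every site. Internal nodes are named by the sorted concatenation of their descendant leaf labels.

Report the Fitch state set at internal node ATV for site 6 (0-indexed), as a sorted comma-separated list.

T

[col 0] AT: children A:{T}, T:{A} ∪→ {A,T}; cost 1
[col 0] ATV: children AT:{A,T}, V:{G} ∪→ {A,G,T}; cost 1
[col 0] AHTV: children ATV:{A,G,T}, H:{A} ∩→ {A}; cost 0
[col 0] MS: children M:{A}, S:{G} ∪→ {A,G}; cost 1
[col 0] AHMSTV: children AHTV:{A}, MS:{A,G} ∩→ {A}; cost 0
[col 1] AT: children A:{C}, T:{G} ∪→ {C,G}; cost 1
[col 1] ATV: children AT:{C,G}, V:{T} ∪→ {C,G,T}; cost 1
[col 1] AHTV: children ATV:{C,G,T}, H:{T} ∩→ {T}; cost 0
[col 1] MS: children M:{A}, S:{T} ∪→ {A,T}; cost 1
[col 1] AHMSTV: children AHTV:{T}, MS:{A,T} ∩→ {T}; cost 0
[col 2] AT: children A:{G}, T:{C} ∪→ {C,G}; cost 1
[col 2] ATV: children AT:{C,G}, V:{A} ∪→ {A,C,G}; cost 1
[col 2] AHTV: children ATV:{A,C,G}, H:{A} ∩→ {A}; cost 0
[col 2] MS: children M:{C}, S:{G} ∪→ {C,G}; cost 1
[col 2] AHMSTV: children AHTV:{A}, MS:{C,G} ∪→ {A,C,G}; cost 1
[col 3] AT: children A:{A}, T:{T} ∪→ {A,T}; cost 1
[col 3] ATV: children AT:{A,T}, V:{G} ∪→ {A,G,T}; cost 1
[col 3] AHTV: children ATV:{A,G,T}, H:{A} ∩→ {A}; cost 0
[col 3] MS: children M:{T}, S:{T} ∩→ {T}; cost 0
[col 3] AHMSTV: children AHTV:{A}, MS:{T} ∪→ {A,T}; cost 1
[col 4] AT: children A:{T}, T:{C} ∪→ {C,T}; cost 1
[col 4] ATV: children AT:{C,T}, V:{T} ∩→ {T}; cost 0
[col 4] AHTV: children ATV:{T}, H:{G} ∪→ {G,T}; cost 1
[col 4] MS: children M:{G}, S:{C} ∪→ {C,G}; cost 1
[col 4] AHMSTV: children AHTV:{G,T}, MS:{C,G} ∩→ {G}; cost 0
[col 5] AT: children A:{A}, T:{G} ∪→ {A,G}; cost 1
[col 5] ATV: children AT:{A,G}, V:{T} ∪→ {A,G,T}; cost 1
[col 5] AHTV: children ATV:{A,G,T}, H:{A} ∩→ {A}; cost 0
[col 5] MS: children M:{T}, S:{G} ∪→ {G,T}; cost 1
[col 5] AHMSTV: children AHTV:{A}, MS:{G,T} ∪→ {A,G,T}; cost 1
[col 6] AT: children A:{T}, T:{C} ∪→ {C,T}; cost 1
[col 6] ATV: children AT:{C,T}, V:{T} ∩→ {T}; cost 0
[col 6] AHTV: children ATV:{T}, H:{T} ∩→ {T}; cost 0
[col 6] MS: children M:{G}, S:{G} ∩→ {G}; cost 0
[col 6] AHMSTV: children AHTV:{T}, MS:{G} ∪→ {G,T}; cost 1
per-site changes: [3, 3, 4, 3, 3, 4, 2]; total = 22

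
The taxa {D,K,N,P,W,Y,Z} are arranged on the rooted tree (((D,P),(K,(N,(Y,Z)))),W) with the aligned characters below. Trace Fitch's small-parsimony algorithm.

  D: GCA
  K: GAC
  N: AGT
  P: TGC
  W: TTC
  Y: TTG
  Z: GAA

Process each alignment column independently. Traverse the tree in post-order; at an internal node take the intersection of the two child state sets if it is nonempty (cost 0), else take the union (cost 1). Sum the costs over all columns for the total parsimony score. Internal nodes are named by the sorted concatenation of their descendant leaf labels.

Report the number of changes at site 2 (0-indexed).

4

site 0, node DP: D={G} ∪ P={T} → {G,T} (+1)
site 0, node YZ: Y={T} ∪ Z={G} → {G,T} (+1)
site 0, node NYZ: N={A} ∪ YZ={G,T} → {A,G,T} (+1)
site 0, node KNYZ: K={G} ∩ NYZ={A,G,T} → {G} (+0)
site 0, node DKNPYZ: DP={G,T} ∩ KNYZ={G} → {G} (+0)
site 0, node DKNPWYZ: DKNPYZ={G} ∪ W={T} → {G,T} (+1)
site 1, node DP: D={C} ∪ P={G} → {C,G} (+1)
site 1, node YZ: Y={T} ∪ Z={A} → {A,T} (+1)
site 1, node NYZ: N={G} ∪ YZ={A,T} → {A,G,T} (+1)
site 1, node KNYZ: K={A} ∩ NYZ={A,G,T} → {A} (+0)
site 1, node DKNPYZ: DP={C,G} ∪ KNYZ={A} → {A,C,G} (+1)
site 1, node DKNPWYZ: DKNPYZ={A,C,G} ∪ W={T} → {A,C,G,T} (+1)
site 2, node DP: D={A} ∪ P={C} → {A,C} (+1)
site 2, node YZ: Y={G} ∪ Z={A} → {A,G} (+1)
site 2, node NYZ: N={T} ∪ YZ={A,G} → {A,G,T} (+1)
site 2, node KNYZ: K={C} ∪ NYZ={A,G,T} → {A,C,G,T} (+1)
site 2, node DKNPYZ: DP={A,C} ∩ KNYZ={A,C,G,T} → {A,C} (+0)
site 2, node DKNPWYZ: DKNPYZ={A,C} ∩ W={C} → {C} (+0)
per-site changes: [4, 5, 4]; total = 13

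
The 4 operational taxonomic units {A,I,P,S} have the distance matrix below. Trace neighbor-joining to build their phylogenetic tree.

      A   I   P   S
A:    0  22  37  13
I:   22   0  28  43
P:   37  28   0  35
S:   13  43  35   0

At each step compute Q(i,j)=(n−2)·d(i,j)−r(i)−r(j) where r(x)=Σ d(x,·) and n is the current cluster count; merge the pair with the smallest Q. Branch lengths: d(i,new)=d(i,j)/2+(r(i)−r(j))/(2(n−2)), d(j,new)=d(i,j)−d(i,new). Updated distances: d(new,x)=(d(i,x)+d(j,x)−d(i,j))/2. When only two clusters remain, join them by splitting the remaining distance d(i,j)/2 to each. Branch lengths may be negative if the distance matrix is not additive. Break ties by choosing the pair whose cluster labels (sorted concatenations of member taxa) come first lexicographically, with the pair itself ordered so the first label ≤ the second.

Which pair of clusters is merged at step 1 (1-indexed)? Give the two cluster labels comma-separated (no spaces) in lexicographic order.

A,S

1. join A+S (d=13, Q=-137) ⇒ AS; edges |A|=7/4, |S|=45/4
  updated: d(AS,I)=26, d(AS,P)=59/2
2. join AS+I (d=26, Q=-167/2) ⇒ AIS; edges |AS|=55/4, |I|=49/4
  updated: d(AIS,P)=63/4
3. join AIS+P (d=63/4) ⇒ AIPS; edges |AIS|=63/8, |P|=63/8
final tree: (((A:7/4,S:45/4):55/4,I:49/4):63/8,P:63/8)
total length: 219/4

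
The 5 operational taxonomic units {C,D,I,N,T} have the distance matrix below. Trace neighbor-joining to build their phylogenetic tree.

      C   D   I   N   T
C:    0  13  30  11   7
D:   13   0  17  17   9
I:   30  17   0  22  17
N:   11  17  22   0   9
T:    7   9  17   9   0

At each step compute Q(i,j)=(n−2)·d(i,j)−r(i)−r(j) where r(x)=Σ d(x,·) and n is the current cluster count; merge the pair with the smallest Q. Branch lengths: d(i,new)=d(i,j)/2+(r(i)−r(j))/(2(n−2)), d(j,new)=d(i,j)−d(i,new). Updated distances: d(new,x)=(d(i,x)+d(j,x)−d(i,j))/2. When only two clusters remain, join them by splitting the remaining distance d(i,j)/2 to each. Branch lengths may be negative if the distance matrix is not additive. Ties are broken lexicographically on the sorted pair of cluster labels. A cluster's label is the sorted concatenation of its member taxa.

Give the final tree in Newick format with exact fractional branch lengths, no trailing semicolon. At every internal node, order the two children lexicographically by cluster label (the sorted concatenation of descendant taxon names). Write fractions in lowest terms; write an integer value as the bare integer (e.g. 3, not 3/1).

(((C:11/2,N:11/2):9/4,(D:7/2,I:27/2):17/4):1/8,T:1/8)

step 1: merge (D,I) at d=17, Q=-91; branch lengths D→7/2, I→27/2; new cluster DI
  updated: d(C,DI)=13, d(DI,N)=11, d(DI,T)=9/2
step 2: merge (C,N) at d=11, Q=-40; branch lengths C→11/2, N→11/2; new cluster CN
  updated: d(CN,DI)=13/2, d(CN,T)=5/2
step 3: merge (CN,DI) at d=13/2, Q=-27/2; branch lengths CN→9/4, DI→17/4; new cluster CDIN
  updated: d(CDIN,T)=1/4
step 4: merge (CDIN,T) at d=1/4; branch lengths CDIN→1/8, T→1/8; new cluster CDINT
final tree: (((C:11/2,N:11/2):9/4,(D:7/2,I:27/2):17/4):1/8,T:1/8)
total length: 139/4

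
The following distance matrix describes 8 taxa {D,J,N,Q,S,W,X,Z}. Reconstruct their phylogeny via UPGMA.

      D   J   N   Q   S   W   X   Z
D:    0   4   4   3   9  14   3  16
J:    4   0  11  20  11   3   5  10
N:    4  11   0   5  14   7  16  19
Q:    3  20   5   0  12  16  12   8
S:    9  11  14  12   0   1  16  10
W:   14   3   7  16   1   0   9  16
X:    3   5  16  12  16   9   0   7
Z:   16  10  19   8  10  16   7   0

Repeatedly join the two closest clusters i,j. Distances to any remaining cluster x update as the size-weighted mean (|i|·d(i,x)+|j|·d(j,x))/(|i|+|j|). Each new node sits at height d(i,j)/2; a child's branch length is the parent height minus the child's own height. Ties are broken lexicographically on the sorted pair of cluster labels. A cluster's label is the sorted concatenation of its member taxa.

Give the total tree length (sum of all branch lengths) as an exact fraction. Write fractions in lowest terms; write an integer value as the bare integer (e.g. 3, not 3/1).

iteration 1: select S,W (d=1); attach at lengths (1/2, 1/2); label the merged cluster SW
  updated: d(D,SW)=23/2, d(J,SW)=7, d(N,SW)=21/2, d(Q,SW)=14, d(SW,X)=25/2, d(SW,Z)=13
iteration 2: select D,Q (d=3); attach at lengths (3/2, 3/2); label the merged cluster DQ
  updated: d(DQ,J)=12, d(DQ,N)=9/2, d(DQ,SW)=51/4, d(DQ,X)=15/2, d(DQ,Z)=12
iteration 3: select DQ,N (d=9/2); attach at lengths (3/4, 9/4); label the merged cluster DNQ
  updated: d(DNQ,J)=35/3, d(DNQ,SW)=12, d(DNQ,X)=31/3, d(DNQ,Z)=43/3
iteration 4: select J,X (d=5); attach at lengths (5/2, 5/2); label the merged cluster JX
  updated: d(DNQ,JX)=11, d(JX,SW)=39/4, d(JX,Z)=17/2
iteration 5: select JX,Z (d=17/2); attach at lengths (7/4, 17/4); label the merged cluster JXZ
  updated: d(DNQ,JXZ)=109/9, d(JXZ,SW)=65/6
iteration 6: select JXZ,SW (d=65/6); attach at lengths (7/6, 59/12); label the merged cluster JSWXZ
  updated: d(DNQ,JSWXZ)=181/15
iteration 7: select DNQ,JSWXZ (d=181/15); attach at lengths (227/60, 37/60); label the merged cluster DJNQSWXZ
final tree: (((D:3/2,Q:3/2):3/4,N:9/4):227/60,(((J:5/2,X:5/2):7/4,Z:17/4):7/6,(S:1/2,W:1/2):59/12):37/60)
total length: 1709/60

1709/60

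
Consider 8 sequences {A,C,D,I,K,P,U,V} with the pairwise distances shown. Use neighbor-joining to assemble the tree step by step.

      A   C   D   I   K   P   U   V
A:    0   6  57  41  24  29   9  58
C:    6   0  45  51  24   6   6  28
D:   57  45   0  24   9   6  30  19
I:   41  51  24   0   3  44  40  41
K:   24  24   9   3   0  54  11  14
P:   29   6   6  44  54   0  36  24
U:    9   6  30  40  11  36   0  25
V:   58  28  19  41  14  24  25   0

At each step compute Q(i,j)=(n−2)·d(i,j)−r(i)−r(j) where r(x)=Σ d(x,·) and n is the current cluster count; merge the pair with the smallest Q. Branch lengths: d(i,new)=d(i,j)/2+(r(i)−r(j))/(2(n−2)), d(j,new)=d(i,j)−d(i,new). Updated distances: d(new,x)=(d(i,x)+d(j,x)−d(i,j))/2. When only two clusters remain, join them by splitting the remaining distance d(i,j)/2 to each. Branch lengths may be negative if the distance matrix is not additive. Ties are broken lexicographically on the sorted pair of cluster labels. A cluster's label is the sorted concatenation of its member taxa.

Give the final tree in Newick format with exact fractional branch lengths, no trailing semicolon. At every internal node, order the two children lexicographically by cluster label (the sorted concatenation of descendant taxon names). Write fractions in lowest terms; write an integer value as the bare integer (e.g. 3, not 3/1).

iteration 1: select I,K (d=3, Q=-365); attach at lengths (41/4, -29/4); label the merged cluster IK
  updated: d(A,IK)=31, d(C,IK)=36, d(D,IK)=15, d(IK,P)=95/2, d(IK,U)=24, d(IK,V)=26
iteration 2: select D,P (d=6, Q=-581/2); attach at lengths (107/20, 13/20); label the merged cluster DP
  updated: d(A,DP)=40, d(C,DP)=45/2, d(DP,IK)=113/4, d(DP,U)=30, d(DP,V)=37/2
iteration 3: select DP,V (d=37/2, Q=-883/4); attach at lengths (231/32, 361/32); label the merged cluster DPV
  updated: d(A,DPV)=159/4, d(C,DPV)=16, d(DPV,IK)=143/8, d(DPV,U)=73/4
iteration 4: select DPV,IK (d=143/8, Q=-1177/8); attach at lengths (293/48, 565/48); label the merged cluster DIKPV
  updated: d(A,DIKPV)=423/16, d(C,DIKPV)=273/16, d(DIKPV,U)=195/16
iteration 5: select A,C (d=6, Q=-117/2); attach at lengths (195/32, -3/32); label the merged cluster AC
  updated: d(AC,DIKPV)=75/4, d(AC,U)=9/2
iteration 6: select AC,DIKPV (d=75/4, Q=-567/16); attach at lengths (177/32, 423/32); label the merged cluster ACDIKPV
  updated: d(ACDIKPV,U)=-33/32
iteration 7: select ACDIKPV,U (d=-33/32); attach at lengths (-33/64, -33/64); label the merged cluster ACDIKPUV
final tree: (((A:195/32,C:-3/32):177/32,(((D:107/20,P:13/20):231/32,V:361/32):293/48,(I:41/4,K:-29/4):565/48):423/32):-33/64,U:-33/64)
total length: 2211/32

(((A:195/32,C:-3/32):177/32,(((D:107/20,P:13/20):231/32,V:361/32):293/48,(I:41/4,K:-29/4):565/48):423/32):-33/64,U:-33/64)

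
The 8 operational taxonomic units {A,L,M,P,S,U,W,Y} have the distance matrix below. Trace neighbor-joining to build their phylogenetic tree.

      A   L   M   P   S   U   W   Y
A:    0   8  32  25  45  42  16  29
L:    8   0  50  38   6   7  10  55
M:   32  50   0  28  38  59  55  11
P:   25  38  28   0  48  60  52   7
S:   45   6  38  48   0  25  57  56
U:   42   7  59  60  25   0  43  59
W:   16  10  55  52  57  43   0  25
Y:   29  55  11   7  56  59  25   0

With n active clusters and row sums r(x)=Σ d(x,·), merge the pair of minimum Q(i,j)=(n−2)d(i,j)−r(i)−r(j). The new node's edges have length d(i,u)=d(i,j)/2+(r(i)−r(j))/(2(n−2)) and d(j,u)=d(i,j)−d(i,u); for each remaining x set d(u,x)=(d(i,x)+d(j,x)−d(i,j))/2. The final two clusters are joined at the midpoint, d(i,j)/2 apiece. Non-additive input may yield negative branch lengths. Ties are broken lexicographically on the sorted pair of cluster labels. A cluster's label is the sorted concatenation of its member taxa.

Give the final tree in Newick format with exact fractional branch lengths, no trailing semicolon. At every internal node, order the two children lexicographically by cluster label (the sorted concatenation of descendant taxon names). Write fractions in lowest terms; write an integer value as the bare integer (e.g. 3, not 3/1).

(((A:61/64,(M:54/5,(P:29/6,Y:13/6):26/5):1203/64):315/64,(L:-479/48,(S:407/32,U:393/32):191/48):963/64):749/128,W:749/128)

step 1: merge (P,Y) at d=7, Q=-458; branch lengths P→29/6, Y→13/6; new cluster PY
  updated: d(A,PY)=47/2, d(L,PY)=43, d(M,PY)=16, d(PY,S)=97/2, d(PY,U)=56, d(PY,W)=35
step 2: merge (M,PY) at d=16, Q=-392; branch lengths M→54/5, PY→26/5; new cluster MPY
  updated: d(A,MPY)=79/4, d(L,MPY)=77/2, d(MPY,S)=141/4, d(MPY,U)=99/2, d(MPY,W)=37
step 3: merge (S,U) at d=25, Q=-939/4; branch lengths S→407/32, U→393/32; new cluster SU
  updated: d(A,SU)=31, d(L,SU)=-6, d(MPY,SU)=239/8, d(SU,W)=75/2
step 4: merge (L,SU) at d=-6, Q=-1287/8; branch lengths L→-479/48, SU→191/48; new cluster LSU
  updated: d(A,LSU)=45/2, d(LSU,MPY)=595/16, d(LSU,W)=107/4
step 5: merge (A,MPY) at d=79/4, Q=-1803/16; branch lengths A→61/64, MPY→1203/64; new cluster AMPY
  updated: d(AMPY,LSU)=639/32, d(AMPY,W)=133/8
step 6: merge (AMPY,LSU) at d=639/32, Q=-2027/32; branch lengths AMPY→315/64, LSU→963/64; new cluster ALMPSUY
  updated: d(ALMPSUY,W)=749/64
step 7: merge (ALMPSUY,W) at d=749/64; branch lengths ALMPSUY→749/128, W→749/128; new cluster ALMPSUWY
final tree: (((A:61/64,(M:54/5,(P:29/6,Y:13/6):26/5):1203/64):315/64,(L:-479/48,(S:407/32,U:393/32):191/48):963/64):749/128,W:749/128)
total length: 5979/64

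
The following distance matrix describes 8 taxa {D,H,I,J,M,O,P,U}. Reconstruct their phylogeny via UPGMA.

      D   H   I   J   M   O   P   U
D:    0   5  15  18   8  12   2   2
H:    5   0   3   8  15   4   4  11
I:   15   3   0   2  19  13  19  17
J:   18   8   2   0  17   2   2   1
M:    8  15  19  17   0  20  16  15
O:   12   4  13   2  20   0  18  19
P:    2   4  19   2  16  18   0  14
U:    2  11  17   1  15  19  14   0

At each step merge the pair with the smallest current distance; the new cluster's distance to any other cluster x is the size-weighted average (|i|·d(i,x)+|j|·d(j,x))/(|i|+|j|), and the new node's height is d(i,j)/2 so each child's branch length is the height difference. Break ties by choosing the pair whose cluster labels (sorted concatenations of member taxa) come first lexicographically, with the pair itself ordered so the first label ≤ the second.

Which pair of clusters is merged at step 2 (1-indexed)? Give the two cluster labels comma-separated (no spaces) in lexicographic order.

D,P

1. join J+U (d=1) ⇒ JU; edges |J|=1/2, |U|=1/2
  updated: d(D,JU)=10, d(H,JU)=19/2, d(I,JU)=19/2, d(JU,M)=16, d(JU,O)=21/2, d(JU,P)=8
2. join D+P (d=2) ⇒ DP; edges |D|=1, |P|=1
  updated: d(DP,H)=9/2, d(DP,I)=17, d(DP,JU)=9, d(DP,M)=12, d(DP,O)=15
3. join H+I (d=3) ⇒ HI; edges |H|=3/2, |I|=3/2
  updated: d(DP,HI)=43/4, d(HI,JU)=19/2, d(HI,M)=17, d(HI,O)=17/2
4. join HI+O (d=17/2) ⇒ HIO; edges |HI|=11/4, |O|=17/4
  updated: d(DP,HIO)=73/6, d(HIO,JU)=59/6, d(HIO,M)=18
5. join DP+JU (d=9) ⇒ DJPU; edges |DP|=7/2, |JU|=4
  updated: d(DJPU,HIO)=11, d(DJPU,M)=14
6. join DJPU+HIO (d=11) ⇒ DHIJOPU; edges |DJPU|=1, |HIO|=5/4
  updated: d(DHIJOPU,M)=110/7
7. join DHIJOPU+M (d=110/7) ⇒ DHIJMOPU; edges |DHIJOPU|=33/14, |M|=55/7
final tree: ((((D:1,P:1):7/2,(J:1/2,U:1/2):4):1,((H:3/2,I:3/2):11/4,O:17/4):5/4):33/14,M:55/7)
total length: 923/28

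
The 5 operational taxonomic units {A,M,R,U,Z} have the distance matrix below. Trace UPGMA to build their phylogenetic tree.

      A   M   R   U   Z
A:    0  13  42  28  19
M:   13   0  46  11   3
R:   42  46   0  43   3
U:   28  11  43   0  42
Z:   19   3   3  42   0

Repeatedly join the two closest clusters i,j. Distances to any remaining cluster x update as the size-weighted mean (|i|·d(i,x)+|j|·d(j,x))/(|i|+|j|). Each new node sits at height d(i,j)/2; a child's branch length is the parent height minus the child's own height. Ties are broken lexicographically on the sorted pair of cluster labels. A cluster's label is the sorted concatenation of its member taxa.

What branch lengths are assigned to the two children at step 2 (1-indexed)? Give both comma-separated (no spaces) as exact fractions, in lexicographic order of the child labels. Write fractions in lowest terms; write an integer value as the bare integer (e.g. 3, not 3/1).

1. join M+Z (d=3) ⇒ MZ; edges |M|=3/2, |Z|=3/2
  updated: d(A,MZ)=16, d(MZ,R)=49/2, d(MZ,U)=53/2
2. join A+MZ (d=16) ⇒ AMZ; edges |A|=8, |MZ|=13/2
  updated: d(AMZ,R)=91/3, d(AMZ,U)=27
3. join AMZ+U (d=27) ⇒ AMUZ; edges |AMZ|=11/2, |U|=27/2
  updated: d(AMUZ,R)=67/2
4. join AMUZ+R (d=67/2) ⇒ AMRUZ; edges |AMUZ|=13/4, |R|=67/4
final tree: (((A:8,(M:3/2,Z:3/2):13/2):11/2,U:27/2):13/4,R:67/4)
total length: 113/2

8,13/2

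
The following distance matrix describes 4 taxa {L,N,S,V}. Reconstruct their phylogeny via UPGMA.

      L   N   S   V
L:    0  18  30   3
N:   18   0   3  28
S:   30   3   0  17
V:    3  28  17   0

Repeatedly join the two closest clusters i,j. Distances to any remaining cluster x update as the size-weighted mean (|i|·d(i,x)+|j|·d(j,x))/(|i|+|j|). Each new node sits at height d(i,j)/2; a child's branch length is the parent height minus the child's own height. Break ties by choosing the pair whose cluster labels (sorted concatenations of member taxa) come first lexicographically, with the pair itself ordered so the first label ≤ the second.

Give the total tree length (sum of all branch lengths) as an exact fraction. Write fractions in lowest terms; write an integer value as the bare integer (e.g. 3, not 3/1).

step 1: merge (L,V) at d=3; branch lengths L→3/2, V→3/2; new cluster LV
  updated: d(LV,N)=23, d(LV,S)=47/2
step 2: merge (N,S) at d=3; branch lengths N→3/2, S→3/2; new cluster NS
  updated: d(LV,NS)=93/4
step 3: merge (LV,NS) at d=93/4; branch lengths LV→81/8, NS→81/8; new cluster LNSV
final tree: ((L:3/2,V:3/2):81/8,(N:3/2,S:3/2):81/8)
total length: 105/4

105/4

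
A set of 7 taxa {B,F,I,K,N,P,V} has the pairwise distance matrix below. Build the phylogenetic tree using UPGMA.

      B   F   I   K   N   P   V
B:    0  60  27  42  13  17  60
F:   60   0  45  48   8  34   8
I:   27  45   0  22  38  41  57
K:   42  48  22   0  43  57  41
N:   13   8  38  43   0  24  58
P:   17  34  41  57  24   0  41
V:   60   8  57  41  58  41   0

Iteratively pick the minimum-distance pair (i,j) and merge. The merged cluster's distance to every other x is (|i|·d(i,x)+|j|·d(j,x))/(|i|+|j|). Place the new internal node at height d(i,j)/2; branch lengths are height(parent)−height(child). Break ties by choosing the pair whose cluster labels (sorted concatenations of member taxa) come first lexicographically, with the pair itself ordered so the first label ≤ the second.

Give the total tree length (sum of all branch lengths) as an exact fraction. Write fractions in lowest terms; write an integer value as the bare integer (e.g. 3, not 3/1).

2093/20

iteration 1: select F,N (d=8); attach at lengths (4, 4); label the merged cluster FN
  updated: d(B,FN)=73/2, d(FN,I)=83/2, d(FN,K)=91/2, d(FN,P)=29, d(FN,V)=33
iteration 2: select B,P (d=17); attach at lengths (17/2, 17/2); label the merged cluster BP
  updated: d(BP,FN)=131/4, d(BP,I)=34, d(BP,K)=99/2, d(BP,V)=101/2
iteration 3: select I,K (d=22); attach at lengths (11, 11); label the merged cluster IK
  updated: d(BP,IK)=167/4, d(FN,IK)=87/2, d(IK,V)=49
iteration 4: select BP,FN (d=131/4); attach at lengths (63/8, 99/8); label the merged cluster BFNP
  updated: d(BFNP,IK)=341/8, d(BFNP,V)=167/4
iteration 5: select BFNP,V (d=167/4); attach at lengths (9/2, 167/8); label the merged cluster BFNPV
  updated: d(BFNPV,IK)=439/10
iteration 6: select BFNPV,IK (d=439/10); attach at lengths (43/40, 219/20); label the merged cluster BFIKNPV
final tree: ((((B:17/2,P:17/2):63/8,(F:4,N:4):99/8):9/2,V:167/8):43/40,(I:11,K:11):219/20)
total length: 2093/20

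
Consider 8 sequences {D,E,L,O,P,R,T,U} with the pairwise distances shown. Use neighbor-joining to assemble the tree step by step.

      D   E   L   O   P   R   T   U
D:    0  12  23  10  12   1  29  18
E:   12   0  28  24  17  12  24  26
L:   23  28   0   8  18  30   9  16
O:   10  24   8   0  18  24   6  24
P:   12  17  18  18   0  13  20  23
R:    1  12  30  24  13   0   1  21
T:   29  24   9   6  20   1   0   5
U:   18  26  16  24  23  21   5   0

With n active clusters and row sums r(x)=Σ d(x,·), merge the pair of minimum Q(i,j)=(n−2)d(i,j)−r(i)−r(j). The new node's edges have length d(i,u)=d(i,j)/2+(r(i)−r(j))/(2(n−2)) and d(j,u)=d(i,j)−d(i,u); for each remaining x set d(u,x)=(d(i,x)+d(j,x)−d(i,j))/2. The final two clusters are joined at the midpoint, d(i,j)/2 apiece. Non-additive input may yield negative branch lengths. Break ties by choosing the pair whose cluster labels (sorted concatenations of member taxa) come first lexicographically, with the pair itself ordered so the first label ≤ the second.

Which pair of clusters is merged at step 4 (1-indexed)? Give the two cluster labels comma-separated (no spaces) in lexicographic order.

1. join D+R (d=1, Q=-201) ⇒ DR; edges |D|=3/4, |R|=1/4
  updated: d(DR,E)=23/2, d(DR,L)=26, d(DR,O)=33/2, d(DR,P)=12, d(DR,T)=29/2, d(DR,U)=19
2. join DR+E (d=23/2, Q=-345/2) ⇒ DER; edges |DR|=53/20, |E|=177/20
  updated: d(DER,L)=85/4, d(DER,O)=29/2, d(DER,P)=35/4, d(DER,T)=27/2, d(DER,U)=67/4
3. join DER+P (d=35/4, Q=-255/2) ⇒ DEPR; edges |DER|=11/4, |P|=6
  updated: d(DEPR,L)=61/4, d(DEPR,O)=95/8, d(DEPR,T)=99/8, d(DEPR,U)=31/2
4. join T+U (d=5, Q=-623/8) ⇒ TU; edges |T|=-35/16, |U|=115/16
  updated: d(DEPR,TU)=183/16, d(L,TU)=10, d(O,TU)=25/2
5. join DEPR+TU (d=183/16, Q=-397/8) ⇒ DEPRTU; edges |DEPR|=55/8, |TU|=73/16
  updated: d(DEPRTU,L)=221/32, d(DEPRTU,O)=207/32
6. join DEPRTU+L (d=221/32, Q=-171/8) ⇒ DELPRTU; edges |DEPRTU|=43/16, |L|=135/32
  updated: d(DELPRTU,O)=121/32
7. join DELPRTU+O (d=121/32) ⇒ DELOPRTU; edges |DELPRTU|=121/64, |O|=121/64
final tree: ((((((D:3/4,R:1/4):53/20,E:177/20):11/4,P:6):55/8,(T:-35/16,U:115/16):73/16):43/16,L:135/32):121/64,O:121/64)
total length: 387/8

T,U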